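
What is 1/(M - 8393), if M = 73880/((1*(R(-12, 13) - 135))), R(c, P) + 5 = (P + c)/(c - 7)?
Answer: -2661/23737493 ≈ -0.00011210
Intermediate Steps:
R(c, P) = -5 + (P + c)/(-7 + c) (R(c, P) = -5 + (P + c)/(c - 7) = -5 + (P + c)/(-7 + c))
M = -1403720/2661 (M = 73880/((1*((35 + 13 - 4*(-12))/(-7 - 12) - 135))) = 73880/((1*((35 + 13 + 48)/(-19) - 135))) = 73880/((1*(-1/19*96 - 135))) = 73880/((1*(-96/19 - 135))) = 73880/((1*(-2661/19))) = 73880/(-2661/19) = 73880*(-19/2661) = -1403720/2661 ≈ -527.52)
1/(M - 8393) = 1/(-1403720/2661 - 8393) = 1/(-23737493/2661) = -2661/23737493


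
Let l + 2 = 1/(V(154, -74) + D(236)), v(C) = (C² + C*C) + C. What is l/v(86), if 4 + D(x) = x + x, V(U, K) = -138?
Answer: -659/4909740 ≈ -0.00013422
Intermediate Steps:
v(C) = C + 2*C² (v(C) = (C² + C²) + C = 2*C² + C = C + 2*C²)
D(x) = -4 + 2*x (D(x) = -4 + (x + x) = -4 + 2*x)
l = -659/330 (l = -2 + 1/(-138 + (-4 + 2*236)) = -2 + 1/(-138 + (-4 + 472)) = -2 + 1/(-138 + 468) = -2 + 1/330 = -659/330 ≈ -1.9970)
l/v(86) = -659*1/(86*(1 + 2*86))/330 = -659*1/(86*(1 + 172))/330 = -659/(330*(86*173)) = -659/330/14878 = -659/330*1/14878 = -659/4909740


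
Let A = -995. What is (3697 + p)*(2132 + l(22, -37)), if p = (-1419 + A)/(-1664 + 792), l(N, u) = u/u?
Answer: 3440740167/436 ≈ 7.8916e+6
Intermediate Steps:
l(N, u) = 1
p = 1207/436 (p = (-1419 - 995)/(-1664 + 792) = -2414/(-872) = -2414*(-1/872) = 1207/436 ≈ 2.7683)
(3697 + p)*(2132 + l(22, -37)) = (3697 + 1207/436)*(2132 + 1) = (1613099/436)*2133 = 3440740167/436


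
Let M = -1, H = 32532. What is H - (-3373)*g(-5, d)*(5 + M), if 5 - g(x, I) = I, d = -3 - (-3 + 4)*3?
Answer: 180944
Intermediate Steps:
d = -6 (d = -3 - 3 = -6)
g(x, I) = 5 - I
H - (-3373)*g(-5, d)*(5 + M) = 32532 - (-3373)*(5 - 1*(-6))*(5 - 1) = 32532 - (-3373)*(5 + 6)*4 = 32532 - (-3373)*11*4 = 32532 - (-3373)*44 = 32532 - 1*(-148412) = 32532 + 148412 = 180944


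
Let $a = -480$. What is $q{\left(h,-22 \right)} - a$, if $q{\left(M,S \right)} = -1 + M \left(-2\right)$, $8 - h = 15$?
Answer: $493$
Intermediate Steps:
$h = -7$ ($h = 8 - 15 = -7$)
$q{\left(M,S \right)} = -1 - 2 M$
$q{\left(h,-22 \right)} - a = \left(-1 - -14\right) - -480 = \left(-1 + 14\right) + 480 = 13 + 480 = 493$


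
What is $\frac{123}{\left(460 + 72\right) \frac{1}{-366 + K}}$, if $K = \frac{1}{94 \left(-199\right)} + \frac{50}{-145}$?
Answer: $- \frac{24444106479}{288596168} \approx -84.7$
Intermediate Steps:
$K = - \frac{187089}{542474}$ ($K = \frac{1}{94} \left(- \frac{1}{199}\right) + 50 \left(- \frac{1}{145}\right) = - \frac{1}{18706} - \frac{10}{29} = - \frac{187089}{542474} \approx -0.34488$)
$\frac{123}{\left(460 + 72\right) \frac{1}{-366 + K}} = \frac{123}{\left(460 + 72\right) \frac{1}{-366 - \frac{187089}{542474}}} = \frac{123}{532 \frac{1}{- \frac{198732573}{542474}}} = \frac{123}{532 \left(- \frac{542474}{198732573}\right)} = \frac{123}{- \frac{288596168}{198732573}} = 123 \left(- \frac{198732573}{288596168}\right) = - \frac{24444106479}{288596168}$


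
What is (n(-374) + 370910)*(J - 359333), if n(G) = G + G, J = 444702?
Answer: 31600359778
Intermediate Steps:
n(G) = 2*G
(n(-374) + 370910)*(J - 359333) = (2*(-374) + 370910)*(444702 - 359333) = (-748 + 370910)*85369 = 370162*85369 = 31600359778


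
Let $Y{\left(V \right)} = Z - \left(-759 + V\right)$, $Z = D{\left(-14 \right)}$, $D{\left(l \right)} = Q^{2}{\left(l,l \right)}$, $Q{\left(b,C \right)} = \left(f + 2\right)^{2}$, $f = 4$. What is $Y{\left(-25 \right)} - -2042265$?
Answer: $2044345$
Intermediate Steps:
$Q{\left(b,C \right)} = 36$ ($Q{\left(b,C \right)} = \left(4 + 2\right)^{2} = 6^{2} = 36$)
$D{\left(l \right)} = 1296$ ($D{\left(l \right)} = 36^{2} = 1296$)
$Z = 1296$
$Y{\left(V \right)} = 2055 - V$ ($Y{\left(V \right)} = 1296 - \left(-759 + V\right) = 2055 - V$)
$Y{\left(-25 \right)} - -2042265 = \left(2055 - -25\right) - -2042265 = \left(2055 + 25\right) + 2042265 = 2080 + 2042265 = 2044345$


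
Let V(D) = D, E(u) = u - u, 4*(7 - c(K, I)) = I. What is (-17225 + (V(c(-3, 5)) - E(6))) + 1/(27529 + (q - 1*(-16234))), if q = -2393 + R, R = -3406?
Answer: -326855803/18982 ≈ -17219.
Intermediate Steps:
c(K, I) = 7 - I/4
E(u) = 0
q = -5799 (q = -2393 - 3406 = -5799)
(-17225 + (V(c(-3, 5)) - E(6))) + 1/(27529 + (q - 1*(-16234))) = (-17225 + ((7 - 1/4*5) - 1*0)) + 1/(27529 + (-5799 - 1*(-16234))) = (-17225 + ((7 - 5/4) + 0)) + 1/(27529 + (-5799 + 16234)) = (-17225 + (23/4 + 0)) + 1/(27529 + 10435) = (-17225 + 23/4) + 1/37964 = -68877/4 + 1/37964 = -326855803/18982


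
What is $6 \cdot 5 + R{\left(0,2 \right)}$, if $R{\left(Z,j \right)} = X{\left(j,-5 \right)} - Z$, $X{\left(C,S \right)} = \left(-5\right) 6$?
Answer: $0$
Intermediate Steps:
$X{\left(C,S \right)} = -30$
$R{\left(Z,j \right)} = -30 - Z$
$6 \cdot 5 + R{\left(0,2 \right)} = 6 \cdot 5 - 30 = 30 + \left(-30 + 0\right) = 30 - 30 = 0$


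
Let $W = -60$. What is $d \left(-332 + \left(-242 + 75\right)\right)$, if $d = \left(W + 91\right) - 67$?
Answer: $17964$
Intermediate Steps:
$d = -36$ ($d = \left(-60 + 91\right) - 67 = 31 - 67 = -36$)
$d \left(-332 + \left(-242 + 75\right)\right) = - 36 \left(-332 + \left(-242 + 75\right)\right) = - 36 \left(-332 - 167\right) = \left(-36\right) \left(-499\right) = 17964$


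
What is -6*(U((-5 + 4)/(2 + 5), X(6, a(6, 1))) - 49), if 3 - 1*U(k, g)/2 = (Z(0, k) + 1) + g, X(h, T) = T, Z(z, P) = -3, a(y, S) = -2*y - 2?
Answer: 66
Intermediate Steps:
a(y, S) = -2 - 2*y
U(k, g) = 10 - 2*g (U(k, g) = 6 - 2*((-3 + 1) + g) = 6 - 2*(-2 + g) = 6 + (4 - 2*g) = 10 - 2*g)
-6*(U((-5 + 4)/(2 + 5), X(6, a(6, 1))) - 49) = -6*((10 - 2*(-2 - 2*6)) - 49) = -6*((10 - 2*(-2 - 12)) - 49) = -6*((10 - 2*(-14)) - 49) = -6*((10 + 28) - 49) = -6*(38 - 49) = -6*(-11) = 66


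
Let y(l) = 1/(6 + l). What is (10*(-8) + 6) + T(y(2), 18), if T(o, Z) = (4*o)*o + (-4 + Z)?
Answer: -959/16 ≈ -59.938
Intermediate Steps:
T(o, Z) = -4 + Z + 4*o**2 (T(o, Z) = 4*o**2 + (-4 + Z) = -4 + Z + 4*o**2)
(10*(-8) + 6) + T(y(2), 18) = (10*(-8) + 6) + (-4 + 18 + 4*(1/(6 + 2))**2) = (-80 + 6) + (-4 + 18 + 4*(1/8)**2) = -74 + (-4 + 18 + 4*(1/8)**2) = -74 + (-4 + 18 + 4*(1/64)) = -74 + (-4 + 18 + 1/16) = -74 + 225/16 = -959/16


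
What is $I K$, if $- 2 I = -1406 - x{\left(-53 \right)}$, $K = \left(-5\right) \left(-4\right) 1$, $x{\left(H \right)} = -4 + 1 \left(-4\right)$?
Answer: $13980$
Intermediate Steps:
$x{\left(H \right)} = -8$ ($x{\left(H \right)} = -4 - 4 = -8$)
$K = 20$ ($K = 20 \cdot 1 = 20$)
$I = 699$ ($I = - \frac{-1406 - -8}{2} = - \frac{-1406 + 8}{2} = \left(- \frac{1}{2}\right) \left(-1398\right) = 699$)
$I K = 699 \cdot 20 = 13980$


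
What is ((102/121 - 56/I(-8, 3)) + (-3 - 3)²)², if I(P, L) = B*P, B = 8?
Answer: 1333053121/937024 ≈ 1422.6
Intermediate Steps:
I(P, L) = 8*P
((102/121 - 56/I(-8, 3)) + (-3 - 3)²)² = ((102/121 - 56/(8*(-8))) + (-3 - 3)²)² = ((102*(1/121) - 56/(-64)) + (-6)²)² = ((102/121 - 56*(-1/64)) + 36)² = ((102/121 + 7/8) + 36)² = (1663/968 + 36)² = (36511/968)² = 1333053121/937024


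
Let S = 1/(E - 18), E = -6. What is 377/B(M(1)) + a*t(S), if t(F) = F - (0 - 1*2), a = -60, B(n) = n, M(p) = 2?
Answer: 71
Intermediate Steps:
S = -1/24 (S = 1/(-6 - 18) = 1/(-24) = -1/24 ≈ -0.041667)
t(F) = 2 + F (t(F) = F - (0 - 2) = F - 1*(-2) = F + 2 = 2 + F)
377/B(M(1)) + a*t(S) = 377/2 - 60*(2 - 1/24) = 377*(1/2) - 60*47/24 = 377/2 - 235/2 = 71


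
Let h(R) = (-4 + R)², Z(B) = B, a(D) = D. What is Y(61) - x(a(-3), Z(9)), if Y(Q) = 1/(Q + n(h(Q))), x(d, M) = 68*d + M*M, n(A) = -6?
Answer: 6766/55 ≈ 123.02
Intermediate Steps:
x(d, M) = M² + 68*d (x(d, M) = 68*d + M² = M² + 68*d)
Y(Q) = 1/(-6 + Q) (Y(Q) = 1/(Q - 6) = 1/(-6 + Q))
Y(61) - x(a(-3), Z(9)) = 1/(-6 + 61) - (9² + 68*(-3)) = 1/55 - (81 - 204) = 1/55 - 1*(-123) = 1/55 + 123 = 6766/55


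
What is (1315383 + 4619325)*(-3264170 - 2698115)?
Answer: -35384420487780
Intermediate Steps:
(1315383 + 4619325)*(-3264170 - 2698115) = 5934708*(-5962285) = -35384420487780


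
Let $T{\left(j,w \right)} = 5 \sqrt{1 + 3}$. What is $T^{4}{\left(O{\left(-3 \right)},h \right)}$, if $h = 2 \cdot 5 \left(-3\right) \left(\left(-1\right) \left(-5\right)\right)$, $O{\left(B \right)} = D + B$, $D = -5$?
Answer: $10000$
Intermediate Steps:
$O{\left(B \right)} = -5 + B$
$h = -150$ ($h = 2 \left(\left(-15\right) 5\right) = 2 \left(-75\right) = -150$)
$T{\left(j,w \right)} = 10$ ($T{\left(j,w \right)} = 5 \sqrt{4} = 5 \cdot 2 = 10$)
$T^{4}{\left(O{\left(-3 \right)},h \right)} = 10^{4} = 10000$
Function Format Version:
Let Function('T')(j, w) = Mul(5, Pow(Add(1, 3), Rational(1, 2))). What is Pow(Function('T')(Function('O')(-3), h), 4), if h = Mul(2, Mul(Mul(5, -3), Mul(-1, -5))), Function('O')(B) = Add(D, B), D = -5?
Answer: 10000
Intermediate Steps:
Function('O')(B) = Add(-5, B)
h = -150 (h = Mul(2, Mul(-15, 5)) = Mul(2, -75) = -150)
Function('T')(j, w) = 10 (Function('T')(j, w) = Mul(5, Pow(4, Rational(1, 2))) = Mul(5, 2) = 10)
Pow(Function('T')(Function('O')(-3), h), 4) = Pow(10, 4) = 10000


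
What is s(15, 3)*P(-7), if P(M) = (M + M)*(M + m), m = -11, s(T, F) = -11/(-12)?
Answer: 231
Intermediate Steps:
s(T, F) = 11/12 (s(T, F) = -11*(-1/12) = 11/12)
P(M) = 2*M*(-11 + M) (P(M) = (M + M)*(M - 11) = (2*M)*(-11 + M) = 2*M*(-11 + M))
s(15, 3)*P(-7) = 11*(2*(-7)*(-11 - 7))/12 = 11*(2*(-7)*(-18))/12 = (11/12)*252 = 231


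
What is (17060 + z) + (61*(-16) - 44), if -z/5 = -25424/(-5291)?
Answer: 84740520/5291 ≈ 16016.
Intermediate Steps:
z = -127120/5291 (z = -(-127120)/(-5291) = -(-127120)*(-1)/5291 = -5*25424/5291 = -127120/5291 ≈ -24.026)
(17060 + z) + (61*(-16) - 44) = (17060 - 127120/5291) + (61*(-16) - 44) = 90137340/5291 + (-976 - 44) = 90137340/5291 - 1020 = 84740520/5291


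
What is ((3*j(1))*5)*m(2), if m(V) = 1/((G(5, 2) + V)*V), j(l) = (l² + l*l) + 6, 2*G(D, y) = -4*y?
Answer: -30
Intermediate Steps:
G(D, y) = -2*y (G(D, y) = (-4*y)/2 = -2*y)
j(l) = 6 + 2*l² (j(l) = (l² + l²) + 6 = 2*l² + 6 = 6 + 2*l²)
m(V) = 1/(V*(-4 + V)) (m(V) = 1/((-2*2 + V)*V) = 1/((-4 + V)*V) = 1/(V*(-4 + V)))
((3*j(1))*5)*m(2) = ((3*(6 + 2*1²))*5)*(1/(2*(-4 + 2))) = ((3*(6 + 2*1))*5)*((½)/(-2)) = ((3*(6 + 2))*5)*((½)*(-½)) = ((3*8)*5)*(-¼) = (24*5)*(-¼) = 120*(-¼) = -30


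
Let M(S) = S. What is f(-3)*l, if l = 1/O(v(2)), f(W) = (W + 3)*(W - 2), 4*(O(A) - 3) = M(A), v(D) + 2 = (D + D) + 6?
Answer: 0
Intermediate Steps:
v(D) = 4 + 2*D (v(D) = -2 + ((D + D) + 6) = -2 + (2*D + 6) = -2 + (6 + 2*D) = 4 + 2*D)
O(A) = 3 + A/4
f(W) = (-2 + W)*(3 + W) (f(W) = (3 + W)*(-2 + W) = (-2 + W)*(3 + W))
l = 1/5 (l = 1/(3 + (4 + 2*2)/4) = 1/(3 + (4 + 4)/4) = 1/(3 + (1/4)*8) = 1/(3 + 2) = 1/5 ≈ 0.20000)
f(-3)*l = (-6 - 3 + (-3)**2)*(1/5) = (-6 - 3 + 9)*(1/5) = 0*(1/5) = 0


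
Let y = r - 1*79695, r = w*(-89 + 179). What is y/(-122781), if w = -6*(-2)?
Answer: 26205/40927 ≈ 0.64029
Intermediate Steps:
w = 12
r = 1080 (r = 12*(-89 + 179) = 12*90 = 1080)
y = -78615 (y = 1080 - 1*79695 = 1080 - 79695 = -78615)
y/(-122781) = -78615/(-122781) = -78615*(-1/122781) = 26205/40927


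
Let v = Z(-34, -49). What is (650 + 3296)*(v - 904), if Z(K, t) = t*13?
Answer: -6080786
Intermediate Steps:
Z(K, t) = 13*t
v = -637 (v = 13*(-49) = -637)
(650 + 3296)*(v - 904) = (650 + 3296)*(-637 - 904) = 3946*(-1541) = -6080786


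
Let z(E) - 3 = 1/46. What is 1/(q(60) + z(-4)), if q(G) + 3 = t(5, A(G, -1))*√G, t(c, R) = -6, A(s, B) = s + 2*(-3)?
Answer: -46/4570559 - 25392*√15/4570559 ≈ -0.021527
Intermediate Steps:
A(s, B) = -6 + s (A(s, B) = s - 6 = -6 + s)
q(G) = -3 - 6*√G
z(E) = 139/46 (z(E) = 3 + 1/46 = 139/46)
1/(q(60) + z(-4)) = 1/((-3 - 12*√15) + 139/46) = 1/(1/46 - 12*√15)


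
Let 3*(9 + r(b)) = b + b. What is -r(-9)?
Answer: 15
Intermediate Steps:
r(b) = -9 + 2*b/3 (r(b) = -9 + (b + b)/3 = -9 + (2*b)/3 = -9 + 2*b/3)
-r(-9) = -(-9 + (⅔)*(-9)) = -(-9 - 6) = -1*(-15) = 15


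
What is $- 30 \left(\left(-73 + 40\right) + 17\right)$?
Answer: $480$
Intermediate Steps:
$- 30 \left(\left(-73 + 40\right) + 17\right) = - 30 \left(-33 + 17\right) = \left(-30\right) \left(-16\right) = 480$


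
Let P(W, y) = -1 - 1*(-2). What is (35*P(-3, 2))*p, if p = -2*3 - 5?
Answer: -385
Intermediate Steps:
P(W, y) = 1 (P(W, y) = -1 + 2 = 1)
p = -11 (p = -6 - 5 = -11)
(35*P(-3, 2))*p = (35*1)*(-11) = 35*(-11) = -385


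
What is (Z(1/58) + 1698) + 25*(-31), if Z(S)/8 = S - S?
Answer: 923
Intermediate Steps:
Z(S) = 0 (Z(S) = 8*(S - S) = 8*0 = 0)
(Z(1/58) + 1698) + 25*(-31) = (0 + 1698) + 25*(-31) = 1698 - 775 = 923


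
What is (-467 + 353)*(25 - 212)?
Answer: 21318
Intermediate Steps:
(-467 + 353)*(25 - 212) = -114*(-187) = 21318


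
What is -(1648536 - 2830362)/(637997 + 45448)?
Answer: 393942/227815 ≈ 1.7292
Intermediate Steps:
-(1648536 - 2830362)/(637997 + 45448) = -(-1181826)/683445 = -1*(-393942/227815) = 393942/227815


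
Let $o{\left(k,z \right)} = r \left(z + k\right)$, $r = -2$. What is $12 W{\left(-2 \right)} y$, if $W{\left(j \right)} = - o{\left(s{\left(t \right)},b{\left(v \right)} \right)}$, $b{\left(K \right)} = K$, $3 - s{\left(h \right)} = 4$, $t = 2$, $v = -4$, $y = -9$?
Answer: $1080$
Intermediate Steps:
$s{\left(h \right)} = -1$ ($s{\left(h \right)} = 3 - 4 = -1$)
$o{\left(k,z \right)} = - 2 k - 2 z$ ($o{\left(k,z \right)} = - 2 \left(z + k\right) = - 2 \left(k + z\right) = - 2 k - 2 z$)
$W{\left(j \right)} = -10$ ($W{\left(j \right)} = - (\left(-2\right) \left(-1\right) - -8) = - (2 + 8) = \left(-1\right) 10 = -10$)
$12 W{\left(-2 \right)} y = 12 \left(-10\right) \left(-9\right) = \left(-120\right) \left(-9\right) = 1080$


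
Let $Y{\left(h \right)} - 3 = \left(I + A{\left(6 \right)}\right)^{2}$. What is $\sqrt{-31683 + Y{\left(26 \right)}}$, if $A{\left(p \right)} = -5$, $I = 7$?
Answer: $2 i \sqrt{7919} \approx 177.98 i$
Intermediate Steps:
$Y{\left(h \right)} = 7$ ($Y{\left(h \right)} = 3 + \left(7 - 5\right)^{2} = 3 + 2^{2} = 3 + 4 = 7$)
$\sqrt{-31683 + Y{\left(26 \right)}} = \sqrt{-31683 + 7} = \sqrt{-31676} = 2 i \sqrt{7919}$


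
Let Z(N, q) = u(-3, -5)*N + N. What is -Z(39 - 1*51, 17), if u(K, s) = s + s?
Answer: -108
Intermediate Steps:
u(K, s) = 2*s
Z(N, q) = -9*N (Z(N, q) = (2*(-5))*N + N = -10*N + N = -9*N)
-Z(39 - 1*51, 17) = -(-9)*(39 - 1*51) = -(-9)*(39 - 51) = -(-9)*(-12) = -1*108 = -108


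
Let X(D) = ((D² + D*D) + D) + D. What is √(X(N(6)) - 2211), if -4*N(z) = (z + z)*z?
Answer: I*√1599 ≈ 39.987*I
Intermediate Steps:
N(z) = -z²/2 (N(z) = -(z + z)*z/4 = -2*z*z/4 = -z²/2)
X(D) = 2*D + 2*D² (X(D) = ((D² + D²) + D) + D = (2*D² + D) + D = (D + 2*D²) + D = 2*D + 2*D²)
√(X(N(6)) - 2211) = √(2*(-½*6²)*(1 - ½*6²) - 2211) = √(2*(-½*36)*(1 - ½*36) - 2211) = √(2*(-18)*(1 - 18) - 2211) = √(2*(-18)*(-17) - 2211) = √(612 - 2211) = √(-1599) = I*√1599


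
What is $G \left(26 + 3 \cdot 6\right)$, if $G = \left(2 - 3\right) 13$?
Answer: $-572$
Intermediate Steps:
$G = -13$ ($G = \left(-1\right) 13 = -13$)
$G \left(26 + 3 \cdot 6\right) = - 13 \left(26 + 3 \cdot 6\right) = - 13 \left(26 + 18\right) = \left(-13\right) 44 = -572$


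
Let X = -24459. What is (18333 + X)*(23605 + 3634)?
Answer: -166866114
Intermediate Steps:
(18333 + X)*(23605 + 3634) = (18333 - 24459)*(23605 + 3634) = -6126*27239 = -166866114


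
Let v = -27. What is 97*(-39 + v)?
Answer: -6402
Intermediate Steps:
97*(-39 + v) = 97*(-39 - 27) = 97*(-66) = -6402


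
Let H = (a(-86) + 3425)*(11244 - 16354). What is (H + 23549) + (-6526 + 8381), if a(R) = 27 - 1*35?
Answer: -17435466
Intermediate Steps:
a(R) = -8 (a(R) = 27 - 35 = -8)
H = -17460870 (H = (-8 + 3425)*(11244 - 16354) = 3417*(-5110) = -17460870)
(H + 23549) + (-6526 + 8381) = (-17460870 + 23549) + (-6526 + 8381) = -17437321 + 1855 = -17435466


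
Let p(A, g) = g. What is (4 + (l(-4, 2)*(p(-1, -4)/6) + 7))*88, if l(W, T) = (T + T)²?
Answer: 88/3 ≈ 29.333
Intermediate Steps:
l(W, T) = 4*T² (l(W, T) = (2*T)² = 4*T²)
(4 + (l(-4, 2)*(p(-1, -4)/6) + 7))*88 = (4 + ((4*2²)*(-4/6) + 7))*88 = (4 + ((4*4)*(-4*⅙) + 7))*88 = (4 + (16*(-⅔) + 7))*88 = (4 + (-32/3 + 7))*88 = (4 - 11/3)*88 = (⅓)*88 = 88/3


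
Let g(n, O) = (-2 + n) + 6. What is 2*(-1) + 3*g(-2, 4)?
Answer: 4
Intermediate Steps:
g(n, O) = 4 + n
2*(-1) + 3*g(-2, 4) = 2*(-1) + 3*(4 - 2) = -2 + 3*2 = -2 + 6 = 4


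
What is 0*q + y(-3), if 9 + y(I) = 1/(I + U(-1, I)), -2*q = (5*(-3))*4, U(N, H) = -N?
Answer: -19/2 ≈ -9.5000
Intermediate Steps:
q = 30 (q = -5*(-3)*4/2 = -(-15)*4/2 = -½*(-60) = 30)
y(I) = -9 + 1/(1 + I) (y(I) = -9 + 1/(I - 1*(-1)) = -9 + 1/(I + 1) = -9 + 1/(1 + I))
0*q + y(-3) = 0*30 + (-8 - 9*(-3))/(1 - 3) = 0 + (-8 + 27)/(-2) = 0 - ½*19 = 0 - 19/2 = -19/2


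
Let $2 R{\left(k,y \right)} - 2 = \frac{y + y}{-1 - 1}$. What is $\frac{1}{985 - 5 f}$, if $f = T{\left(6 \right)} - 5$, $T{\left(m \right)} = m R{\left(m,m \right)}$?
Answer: $\frac{1}{1070} \approx 0.00093458$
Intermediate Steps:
$R{\left(k,y \right)} = 1 - \frac{y}{2}$ ($R{\left(k,y \right)} = 1 + \frac{\left(y + y\right) \frac{1}{-1 - 1}}{2} = 1 + \frac{2 y \frac{1}{-2}}{2} = 1 + \frac{2 y \left(- \frac{1}{2}\right)}{2} = 1 + \frac{\left(-1\right) y}{2} = 1 - \frac{y}{2}$)
$T{\left(m \right)} = m \left(1 - \frac{m}{2}\right)$
$f = -17$ ($f = \frac{1}{2} \cdot 6 \left(2 - 6\right) - 5 = \frac{1}{2} \cdot 6 \left(-4\right) - 5 = -12 - 5 = -17$)
$\frac{1}{985 - 5 f} = \frac{1}{985 - -85} = \frac{1}{985 + 85} = \frac{1}{1070}$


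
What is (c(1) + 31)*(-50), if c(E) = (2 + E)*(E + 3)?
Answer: -2150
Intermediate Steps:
c(E) = (2 + E)*(3 + E)
(c(1) + 31)*(-50) = ((6 + 1² + 5*1) + 31)*(-50) = ((6 + 1 + 5) + 31)*(-50) = (12 + 31)*(-50) = 43*(-50) = -2150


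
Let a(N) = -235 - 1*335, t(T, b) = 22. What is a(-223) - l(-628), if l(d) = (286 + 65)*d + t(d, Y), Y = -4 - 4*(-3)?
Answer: 219836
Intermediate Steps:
Y = 8 (Y = -4 + 12 = 8)
a(N) = -570 (a(N) = -235 - 335 = -570)
l(d) = 22 + 351*d (l(d) = (286 + 65)*d + 22 = 351*d + 22 = 22 + 351*d)
a(-223) - l(-628) = -570 - (22 + 351*(-628)) = -570 - (22 - 220428) = -570 - 1*(-220406) = -570 + 220406 = 219836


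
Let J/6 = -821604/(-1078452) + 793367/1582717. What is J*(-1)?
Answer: -359329140992/47413453169 ≈ -7.5786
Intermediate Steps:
J = 359329140992/47413453169 (J = 6*(-821604/(-1078452) + 793367/1582717) = 6*(-821604*(-1/1078452) + 793367*(1/1582717)) = 6*(68467/89871 + 793367/1582717) = 6*(179664570496/142240359507) = 359329140992/47413453169 ≈ 7.5786)
J*(-1) = (359329140992/47413453169)*(-1) = -359329140992/47413453169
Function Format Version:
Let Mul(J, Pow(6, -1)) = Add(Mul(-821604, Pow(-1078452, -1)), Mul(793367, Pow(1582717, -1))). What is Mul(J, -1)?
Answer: Rational(-359329140992, 47413453169) ≈ -7.5786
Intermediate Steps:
J = Rational(359329140992, 47413453169) (J = Mul(6, Add(Mul(-821604, Pow(-1078452, -1)), Mul(793367, Pow(1582717, -1)))) = Mul(6, Add(Mul(-821604, Rational(-1, 1078452)), Mul(793367, Rational(1, 1582717)))) = Mul(6, Add(Rational(68467, 89871), Rational(793367, 1582717))) = Mul(6, Rational(179664570496, 142240359507)) = Rational(359329140992, 47413453169) ≈ 7.5786)
Mul(J, -1) = Mul(Rational(359329140992, 47413453169), -1) = Rational(-359329140992, 47413453169)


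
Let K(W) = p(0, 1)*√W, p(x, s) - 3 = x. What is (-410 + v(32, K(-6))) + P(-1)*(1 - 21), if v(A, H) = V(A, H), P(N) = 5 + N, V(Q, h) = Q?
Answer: -458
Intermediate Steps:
p(x, s) = 3 + x
K(W) = 3*√W (K(W) = (3 + 0)*√W = 3*√W)
v(A, H) = A
(-410 + v(32, K(-6))) + P(-1)*(1 - 21) = (-410 + 32) + (5 - 1)*(1 - 21) = -378 + 4*(-20) = -378 - 80 = -458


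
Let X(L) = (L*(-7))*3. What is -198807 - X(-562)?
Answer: -210609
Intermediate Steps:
X(L) = -21*L (X(L) = -7*L*3 = -21*L)
-198807 - X(-562) = -198807 - (-21)*(-562) = -198807 - 1*11802 = -198807 - 11802 = -210609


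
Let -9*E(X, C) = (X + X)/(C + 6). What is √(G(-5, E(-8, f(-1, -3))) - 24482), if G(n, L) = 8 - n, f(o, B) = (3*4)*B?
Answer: I*√24469 ≈ 156.43*I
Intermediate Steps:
f(o, B) = 12*B
E(X, C) = -2*X/(9*(6 + C)) (E(X, C) = -(X + X)/(9*(C + 6)) = -2*X/(9*(6 + C)))
√(G(-5, E(-8, f(-1, -3))) - 24482) = √((8 - 1*(-5)) - 24482) = √((8 + 5) - 24482) = √(13 - 24482) = √(-24469) = I*√24469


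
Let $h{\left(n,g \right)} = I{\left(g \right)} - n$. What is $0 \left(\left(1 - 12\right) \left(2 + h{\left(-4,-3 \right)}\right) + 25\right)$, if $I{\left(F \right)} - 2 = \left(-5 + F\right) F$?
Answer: $0$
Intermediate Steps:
$I{\left(F \right)} = 2 + F \left(-5 + F\right)$ ($I{\left(F \right)} = 2 + \left(-5 + F\right) F = 2 + F \left(-5 + F\right)$)
$h{\left(n,g \right)} = 2 + g^{2} - n - 5 g$ ($h{\left(n,g \right)} = \left(2 + g^{2} - 5 g\right) - n = 2 + g^{2} - n - 5 g$)
$0 \left(\left(1 - 12\right) \left(2 + h{\left(-4,-3 \right)}\right) + 25\right) = 0 \left(\left(1 - 12\right) \left(2 + \left(2 + \left(-3\right)^{2} - -4 - -15\right)\right) + 25\right) = 0 \left(- 11 \left(2 + \left(2 + 9 + 4 + 15\right)\right) + 25\right) = 0 \left(- 11 \left(2 + 30\right) + 25\right) = 0 \left(\left(-11\right) 32 + 25\right) = 0 \left(-352 + 25\right) = 0 \left(-327\right) = 0$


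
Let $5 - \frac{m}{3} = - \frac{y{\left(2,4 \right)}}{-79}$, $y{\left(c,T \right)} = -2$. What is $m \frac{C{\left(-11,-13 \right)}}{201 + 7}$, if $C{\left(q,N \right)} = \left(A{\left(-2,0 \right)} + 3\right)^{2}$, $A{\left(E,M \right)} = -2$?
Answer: $\frac{1191}{16432} \approx 0.072481$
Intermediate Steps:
$C{\left(q,N \right)} = 1$ ($C{\left(q,N \right)} = \left(-2 + 3\right)^{2} = 1^{2} = 1$)
$m = \frac{1191}{79}$ ($m = 15 - 3 \left(- \frac{-2}{-79}\right) = 15 - 3 \left(- \frac{\left(-2\right) \left(-1\right)}{79}\right) = 15 - 3 \left(\left(-1\right) \frac{2}{79}\right) = 15 - - \frac{6}{79} = 15 + \frac{6}{79} = \frac{1191}{79} \approx 15.076$)
$m \frac{C{\left(-11,-13 \right)}}{201 + 7} = \frac{1191 \cdot 1 \frac{1}{201 + 7}}{79} = \frac{1191 \cdot 1 \cdot \frac{1}{208}}{79} = \frac{1191}{79} \cdot \frac{1}{208} = \frac{1191}{16432}$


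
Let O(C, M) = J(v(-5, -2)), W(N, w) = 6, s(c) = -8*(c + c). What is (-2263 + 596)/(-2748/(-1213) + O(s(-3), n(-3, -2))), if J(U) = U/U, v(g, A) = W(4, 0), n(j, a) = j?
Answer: -2022071/3961 ≈ -510.50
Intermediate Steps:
s(c) = -16*c
v(g, A) = 6
J(U) = 1
O(C, M) = 1
(-2263 + 596)/(-2748/(-1213) + O(s(-3), n(-3, -2))) = (-2263 + 596)/(-2748/(-1213) + 1) = -1667/(-2748*(-1/1213) + 1) = -1667/(2748/1213 + 1) = -1667/3961/1213 = -1667*1213/3961 = -2022071/3961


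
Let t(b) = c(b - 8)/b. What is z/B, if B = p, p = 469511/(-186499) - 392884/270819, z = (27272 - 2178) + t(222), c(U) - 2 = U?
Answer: -46896895488926034/7415723987125 ≈ -6324.0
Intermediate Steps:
c(U) = 2 + U
t(b) = (-6 + b)/b (t(b) = (2 + (b - 8))/b = (2 + (-8 + b))/b = (-6 + b)/b)
z = 928514/37 (z = (27272 - 2178) + (-6 + 222)/222 = 25094 + (1/222)*216 = 25094 + 36/37 = 928514/37 ≈ 25095.)
p = -200424972625/50507472681 (p = 469511*(-1/186499) - 392884*1/270819 = -469511/186499 - 392884/270819 = -200424972625/50507472681 ≈ -3.9682)
B = -200424972625/50507472681 ≈ -3.9682
z/B = 928514/(37*(-200424972625/50507472681)) = (928514/37)*(-50507472681/200424972625) = -46896895488926034/7415723987125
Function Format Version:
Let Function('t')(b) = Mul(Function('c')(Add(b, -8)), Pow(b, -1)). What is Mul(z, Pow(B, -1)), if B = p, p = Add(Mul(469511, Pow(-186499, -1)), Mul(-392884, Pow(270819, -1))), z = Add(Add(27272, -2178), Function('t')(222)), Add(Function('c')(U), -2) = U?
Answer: Rational(-46896895488926034, 7415723987125) ≈ -6324.0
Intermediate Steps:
Function('c')(U) = Add(2, U)
Function('t')(b) = Mul(Pow(b, -1), Add(-6, b)) (Function('t')(b) = Mul(Add(2, Add(b, -8)), Pow(b, -1)) = Mul(Add(2, Add(-8, b)), Pow(b, -1)) = Mul(Add(-6, b), Pow(b, -1)) = Mul(Pow(b, -1), Add(-6, b)))
z = Rational(928514, 37) (z = Add(Add(27272, -2178), Mul(Pow(222, -1), Add(-6, 222))) = Add(25094, Mul(Rational(1, 222), 216)) = Add(25094, Rational(36, 37)) = Rational(928514, 37) ≈ 25095.)
p = Rational(-200424972625, 50507472681) (p = Add(Mul(469511, Rational(-1, 186499)), Mul(-392884, Rational(1, 270819))) = Add(Rational(-469511, 186499), Rational(-392884, 270819)) = Rational(-200424972625, 50507472681) ≈ -3.9682)
B = Rational(-200424972625, 50507472681) ≈ -3.9682
Mul(z, Pow(B, -1)) = Mul(Rational(928514, 37), Pow(Rational(-200424972625, 50507472681), -1)) = Mul(Rational(928514, 37), Rational(-50507472681, 200424972625)) = Rational(-46896895488926034, 7415723987125)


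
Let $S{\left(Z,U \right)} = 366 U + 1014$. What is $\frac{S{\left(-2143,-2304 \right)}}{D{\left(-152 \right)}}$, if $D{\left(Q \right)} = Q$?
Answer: $\frac{421125}{76} \approx 5541.1$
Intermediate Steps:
$S{\left(Z,U \right)} = 1014 + 366 U$
$\frac{S{\left(-2143,-2304 \right)}}{D{\left(-152 \right)}} = \frac{1014 + 366 \left(-2304\right)}{-152} = \left(1014 - 843264\right) \left(- \frac{1}{152}\right) = \left(-842250\right) \left(- \frac{1}{152}\right) = \frac{421125}{76}$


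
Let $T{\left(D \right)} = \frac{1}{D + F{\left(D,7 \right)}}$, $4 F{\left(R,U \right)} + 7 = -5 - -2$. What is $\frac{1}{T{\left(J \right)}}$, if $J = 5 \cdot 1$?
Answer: $\frac{5}{2} \approx 2.5$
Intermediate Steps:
$J = 5$
$F{\left(R,U \right)} = - \frac{5}{2}$ ($F{\left(R,U \right)} = - \frac{7}{4} + \frac{-5 - -2}{4} = - \frac{7}{4} + \frac{-5 + 2}{4} = - \frac{7}{4} + \frac{1}{4} \left(-3\right) = - \frac{7}{4} - \frac{3}{4} = - \frac{5}{2}$)
$T{\left(D \right)} = \frac{1}{- \frac{5}{2} + D}$ ($T{\left(D \right)} = \frac{1}{D - \frac{5}{2}} = \frac{1}{- \frac{5}{2} + D}$)
$\frac{1}{T{\left(J \right)}} = \frac{1}{2 \frac{1}{-5 + 2 \cdot 5}} = \frac{1}{2 \frac{1}{-5 + 10}} = \frac{1}{2 \cdot \frac{1}{5}} = \frac{1}{\frac{2}{5}} = \frac{5}{2}$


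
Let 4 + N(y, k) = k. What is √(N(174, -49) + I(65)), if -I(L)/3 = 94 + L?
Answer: I*√530 ≈ 23.022*I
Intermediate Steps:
N(y, k) = -4 + k
I(L) = -282 - 3*L (I(L) = -3*(94 + L) = -282 - 3*L)
√(N(174, -49) + I(65)) = √((-4 - 49) + (-282 - 3*65)) = √(-53 + (-282 - 195)) = √(-53 - 477) = √(-530) = I*√530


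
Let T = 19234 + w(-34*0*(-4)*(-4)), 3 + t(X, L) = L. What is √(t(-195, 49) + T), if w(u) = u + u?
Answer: 4*√1205 ≈ 138.85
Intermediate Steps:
t(X, L) = -3 + L
w(u) = 2*u
T = 19234 (T = 19234 + 2*(-34*0*(-4)*(-4)) = 19234 + 2*(-0*(-4)) = 19234 + 2*(-34*0) = 19234 + 2*0 = 19234 + 0 = 19234)
√(t(-195, 49) + T) = √((-3 + 49) + 19234) = √(46 + 19234) = √19280 = 4*√1205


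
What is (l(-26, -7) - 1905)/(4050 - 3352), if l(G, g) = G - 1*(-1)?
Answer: -965/349 ≈ -2.7650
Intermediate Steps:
l(G, g) = 1 + G (l(G, g) = G + 1 = 1 + G)
(l(-26, -7) - 1905)/(4050 - 3352) = ((1 - 26) - 1905)/(4050 - 3352) = (-25 - 1905)/698 = -1930*1/698 = -965/349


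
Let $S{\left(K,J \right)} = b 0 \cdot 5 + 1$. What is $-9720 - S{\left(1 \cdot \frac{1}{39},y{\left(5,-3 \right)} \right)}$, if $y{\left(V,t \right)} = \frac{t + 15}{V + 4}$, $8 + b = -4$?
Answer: $-9721$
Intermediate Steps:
$b = -12$ ($b = -8 - 4 = -12$)
$y{\left(V,t \right)} = \frac{15 + t}{4 + V}$
$S{\left(K,J \right)} = 1$ ($S{\left(K,J \right)} = - 12 \cdot 0 \cdot 5 + 1 = \left(-12\right) 0 + 1 = 0 + 1 = 1$)
$-9720 - S{\left(1 \cdot \frac{1}{39},y{\left(5,-3 \right)} \right)} = -9720 - 1 = -9721$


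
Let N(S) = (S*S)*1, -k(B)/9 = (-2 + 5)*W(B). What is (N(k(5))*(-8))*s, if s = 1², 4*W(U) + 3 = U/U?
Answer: -1458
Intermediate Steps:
W(U) = -½ (W(U) = -¾ + (U/U)/4 = -¾ + (¼)*1 = -¾ + ¼ = -½)
k(B) = 27/2 (k(B) = -9*(-2 + 5)*(-1)/2 = -27*(-1)/2 = -9*(-3/2) = 27/2)
s = 1
N(S) = S² (N(S) = S²*1 = S²)
(N(k(5))*(-8))*s = ((27/2)²*(-8))*1 = ((729/4)*(-8))*1 = -1458*1 = -1458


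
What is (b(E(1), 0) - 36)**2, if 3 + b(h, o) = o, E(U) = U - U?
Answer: 1521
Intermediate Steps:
E(U) = 0
b(h, o) = -3 + o
(b(E(1), 0) - 36)**2 = ((-3 + 0) - 36)**2 = (-3 - 36)**2 = (-39)**2 = 1521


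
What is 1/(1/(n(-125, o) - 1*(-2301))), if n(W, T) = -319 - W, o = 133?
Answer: 2107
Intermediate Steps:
1/(1/(n(-125, o) - 1*(-2301))) = 1/(1/((-319 - 1*(-125)) - 1*(-2301))) = 1/(1/((-319 + 125) + 2301)) = 1/(1/(-194 + 2301)) = 1/(1/2107) = 2107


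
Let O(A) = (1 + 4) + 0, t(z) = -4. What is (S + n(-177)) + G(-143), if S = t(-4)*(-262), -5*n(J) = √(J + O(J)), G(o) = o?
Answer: 905 - 2*I*√43/5 ≈ 905.0 - 2.623*I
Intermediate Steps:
O(A) = 5 (O(A) = 5 + 0 = 5)
n(J) = -√(5 + J)/5 (n(J) = -√(J + 5)/5 = -√(5 + J)/5)
S = 1048 (S = -4*(-262) = 1048)
(S + n(-177)) + G(-143) = (1048 - √(5 - 177)/5) - 143 = (1048 - 2*I*√43/5) - 143 = 905 - 2*I*√43/5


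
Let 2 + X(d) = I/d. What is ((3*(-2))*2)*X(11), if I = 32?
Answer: -120/11 ≈ -10.909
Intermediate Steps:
X(d) = -2 + 32/d
((3*(-2))*2)*X(11) = ((3*(-2))*2)*(-2 + 32/11) = (-6*2)*(-2 + 32*(1/11)) = -12*(-2 + 32/11) = -12*10/11 = -120/11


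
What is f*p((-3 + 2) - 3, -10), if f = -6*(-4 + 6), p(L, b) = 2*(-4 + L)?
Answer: 192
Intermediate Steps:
p(L, b) = -8 + 2*L
f = -12 (f = -6*2 = -12)
f*p((-3 + 2) - 3, -10) = -12*(-8 + 2*((-3 + 2) - 3)) = -12*(-8 + 2*(-1 - 3)) = -12*(-8 + 2*(-4)) = -12*(-8 - 8) = -12*(-16) = 192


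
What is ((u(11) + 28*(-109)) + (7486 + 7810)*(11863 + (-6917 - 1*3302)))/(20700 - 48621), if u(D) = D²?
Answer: -8381231/9307 ≈ -900.53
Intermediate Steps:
((u(11) + 28*(-109)) + (7486 + 7810)*(11863 + (-6917 - 1*3302)))/(20700 - 48621) = ((11² + 28*(-109)) + (7486 + 7810)*(11863 + (-6917 - 1*3302)))/(20700 - 48621) = ((121 - 3052) + 15296*(11863 + (-6917 - 3302)))/(-27921) = (-2931 + 15296*(11863 - 10219))*(-1/27921) = (-2931 + 15296*1644)*(-1/27921) = (-2931 + 25146624)*(-1/27921) = 25143693*(-1/27921) = -8381231/9307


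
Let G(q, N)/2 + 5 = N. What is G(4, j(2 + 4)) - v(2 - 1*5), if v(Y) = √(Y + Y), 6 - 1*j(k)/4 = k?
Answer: -10 - I*√6 ≈ -10.0 - 2.4495*I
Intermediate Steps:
j(k) = 24 - 4*k
v(Y) = √2*√Y (v(Y) = √(2*Y) = √2*√Y)
G(q, N) = -10 + 2*N
G(4, j(2 + 4)) - v(2 - 1*5) = (-10 + 2*(24 - 4*(2 + 4))) - √2*√(2 - 1*5) = (-10 + 2*(24 - 4*6)) - √2*√(2 - 5) = (-10 + 2*(24 - 24)) - √2*√(-3) = (-10 + 2*0) - √2*I*√3 = (-10 + 0) - I*√6 = -10 - I*√6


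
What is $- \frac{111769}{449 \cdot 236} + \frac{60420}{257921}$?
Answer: $- \frac{22425227369}{27330340844} \approx -0.82053$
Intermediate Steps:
$- \frac{111769}{449 \cdot 236} + \frac{60420}{257921} = - \frac{111769}{105964} + 60420 \cdot \frac{1}{257921} = \left(-111769\right) \frac{1}{105964} + \frac{60420}{257921} = - \frac{111769}{105964} + \frac{60420}{257921} = - \frac{22425227369}{27330340844}$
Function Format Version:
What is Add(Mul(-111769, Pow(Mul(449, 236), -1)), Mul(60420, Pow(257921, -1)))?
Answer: Rational(-22425227369, 27330340844) ≈ -0.82053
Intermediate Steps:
Add(Mul(-111769, Pow(Mul(449, 236), -1)), Mul(60420, Pow(257921, -1))) = Add(Mul(-111769, Pow(105964, -1)), Mul(60420, Rational(1, 257921))) = Add(Mul(-111769, Rational(1, 105964)), Rational(60420, 257921)) = Add(Rational(-111769, 105964), Rational(60420, 257921)) = Rational(-22425227369, 27330340844)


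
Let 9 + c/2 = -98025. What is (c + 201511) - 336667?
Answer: -331224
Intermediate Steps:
c = -196068 (c = -18 + 2*(-98025) = -18 - 196050 = -196068)
(c + 201511) - 336667 = (-196068 + 201511) - 336667 = 5443 - 336667 = -331224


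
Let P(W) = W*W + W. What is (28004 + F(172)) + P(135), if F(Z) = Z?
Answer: 46536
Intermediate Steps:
P(W) = W + W**2 (P(W) = W**2 + W = W + W**2)
(28004 + F(172)) + P(135) = (28004 + 172) + 135*(1 + 135) = 28176 + 135*136 = 28176 + 18360 = 46536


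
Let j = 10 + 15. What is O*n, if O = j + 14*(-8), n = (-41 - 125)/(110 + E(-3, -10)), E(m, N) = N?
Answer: 7221/50 ≈ 144.42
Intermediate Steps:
j = 25
n = -83/50 (n = (-41 - 125)/(110 - 10) = -166/100 = -166*1/100 = -83/50 ≈ -1.6600)
O = -87 (O = 25 + 14*(-8) = 25 - 112 = -87)
O*n = -87*(-83/50) = 7221/50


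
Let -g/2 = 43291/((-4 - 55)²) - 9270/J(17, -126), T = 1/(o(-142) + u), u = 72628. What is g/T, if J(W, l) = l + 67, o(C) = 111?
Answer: -85864170638/3481 ≈ -2.4667e+7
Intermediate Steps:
J(W, l) = 67 + l
T = 1/72739 (T = 1/(111 + 72628) = 1/72739 ≈ 1.3748e-5)
g = -1180442/3481 (g = -2*(43291/((-4 - 55)²) - 9270/(67 - 126)) = -2*(43291/((-59)²) - 9270/(-59)) = -2*(43291/3481 - 9270*(-1/59)) = -2*(43291*(1/3481) + 9270/59) = -2*(43291/3481 + 9270/59) = -2*590221/3481 = -1180442/3481 ≈ -339.11)
g/T = -1180442/(3481*1/72739) = -1180442/3481*72739 = -85864170638/3481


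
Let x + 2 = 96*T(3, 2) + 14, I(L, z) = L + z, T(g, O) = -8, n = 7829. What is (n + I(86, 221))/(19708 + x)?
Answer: 1017/2369 ≈ 0.42930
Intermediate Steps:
x = -756 (x = -2 + (96*(-8) + 14) = -2 + (-768 + 14) = -2 - 754 = -756)
(n + I(86, 221))/(19708 + x) = (7829 + (86 + 221))/(19708 - 756) = (7829 + 307)/18952 = 8136*(1/18952) = 1017/2369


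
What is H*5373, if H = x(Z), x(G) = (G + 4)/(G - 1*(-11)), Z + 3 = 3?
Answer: 21492/11 ≈ 1953.8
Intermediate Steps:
Z = 0 (Z = -3 + 3 = 0)
x(G) = (4 + G)/(11 + G) (x(G) = (4 + G)/(G + 11) = (4 + G)/(11 + G))
H = 4/11 (H = (4 + 0)/(11 + 0) = 4/11 ≈ 0.36364)
H*5373 = (4/11)*5373 = 21492/11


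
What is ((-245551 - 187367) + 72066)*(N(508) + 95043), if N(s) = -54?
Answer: -34276970628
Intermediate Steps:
((-245551 - 187367) + 72066)*(N(508) + 95043) = ((-245551 - 187367) + 72066)*(-54 + 95043) = (-432918 + 72066)*94989 = -360852*94989 = -34276970628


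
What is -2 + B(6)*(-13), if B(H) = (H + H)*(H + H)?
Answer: -1874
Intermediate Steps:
B(H) = 4*H² (B(H) = (2*H)*(2*H) = 4*H²)
-2 + B(6)*(-13) = -2 + (4*6²)*(-13) = -2 + (4*36)*(-13) = -2 + 144*(-13) = -2 - 1872 = -1874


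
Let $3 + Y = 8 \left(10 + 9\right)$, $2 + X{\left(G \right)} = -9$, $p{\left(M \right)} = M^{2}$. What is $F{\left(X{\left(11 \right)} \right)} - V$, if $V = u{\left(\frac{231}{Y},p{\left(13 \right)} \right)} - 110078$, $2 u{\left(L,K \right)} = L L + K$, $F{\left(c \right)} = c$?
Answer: $\frac{2441694802}{22201} \approx 1.0998 \cdot 10^{5}$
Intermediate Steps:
$X{\left(G \right)} = -11$ ($X{\left(G \right)} = -2 - 9 = -11$)
$Y = 149$ ($Y = -3 + 8 \left(10 + 9\right) = -3 + 8 \cdot 19 = -3 + 152 = 149$)
$u{\left(L,K \right)} = \frac{K}{2} + \frac{L^{2}}{2}$ ($u{\left(L,K \right)} = \frac{L L + K}{2} = \frac{L^{2} + K}{2} = \frac{K + L^{2}}{2} = \frac{K}{2} + \frac{L^{2}}{2}$)
$V = - \frac{2441939013}{22201}$ ($V = \left(\frac{13^{2}}{2} + \frac{\left(\frac{231}{149}\right)^{2}}{2}\right) - 110078 = \left(\frac{1}{2} \cdot 169 + \frac{\left(231 \cdot \frac{1}{149}\right)^{2}}{2}\right) - 110078 = \left(\frac{169}{2} + \frac{\left(\frac{231}{149}\right)^{2}}{2}\right) - 110078 = \left(\frac{169}{2} + \frac{1}{2} \cdot \frac{53361}{22201}\right) - 110078 = \left(\frac{169}{2} + \frac{53361}{44402}\right) - 110078 = \frac{1902665}{22201} - 110078 = - \frac{2441939013}{22201} \approx -1.0999 \cdot 10^{5}$)
$F{\left(X{\left(11 \right)} \right)} - V = -11 - - \frac{2441939013}{22201} = -11 + \frac{2441939013}{22201} = \frac{2441694802}{22201}$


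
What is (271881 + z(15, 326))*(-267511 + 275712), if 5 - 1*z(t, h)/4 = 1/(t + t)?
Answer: 33447885113/15 ≈ 2.2299e+9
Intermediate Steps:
z(t, h) = 20 - 2/t (z(t, h) = 20 - 4/(t + t) = 20 - 4*1/(2*t) = 20 - 2/t)
(271881 + z(15, 326))*(-267511 + 275712) = (271881 + (20 - 2/15))*(-267511 + 275712) = (271881 + (20 - 2*1/15))*8201 = (271881 + (20 - 2/15))*8201 = (271881 + 298/15)*8201 = (4078513/15)*8201 = 33447885113/15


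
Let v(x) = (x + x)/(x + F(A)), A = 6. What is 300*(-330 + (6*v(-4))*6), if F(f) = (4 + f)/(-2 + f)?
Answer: -41400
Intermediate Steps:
F(f) = (4 + f)/(-2 + f)
v(x) = 2*x/(5/2 + x) (v(x) = (x + x)/(x + (4 + 6)/(-2 + 6)) = (2*x)/(x + 10/4) = (2*x)/(x + (1/4)*10) = (2*x)/(x + 5/2) = (2*x)/(5/2 + x) = 2*x/(5/2 + x))
300*(-330 + (6*v(-4))*6) = 300*(-330 + (6*(4*(-4)/(5 + 2*(-4))))*6) = 300*(-330 + (6*(4*(-4)/(5 - 8)))*6) = 300*(-330 + (6*(4*(-4)/(-3)))*6) = 300*(-330 + (6*(4*(-4)*(-1/3)))*6) = 300*(-330 + (6*(16/3))*6) = 300*(-330 + 32*6) = 300*(-330 + 192) = 300*(-138) = -41400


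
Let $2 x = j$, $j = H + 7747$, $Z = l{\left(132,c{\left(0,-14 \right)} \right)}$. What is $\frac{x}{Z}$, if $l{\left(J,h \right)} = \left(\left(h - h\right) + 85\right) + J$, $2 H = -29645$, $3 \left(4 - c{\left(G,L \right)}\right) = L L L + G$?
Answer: $- \frac{14151}{868} \approx -16.303$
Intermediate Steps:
$c{\left(G,L \right)} = 4 - \frac{G}{3} - \frac{L^{3}}{3}$ ($c{\left(G,L \right)} = 4 - \frac{L L L + G}{3} = 4 - \frac{L^{2} L + G}{3} = 4 - \frac{L^{3} + G}{3} = 4 - \frac{G + L^{3}}{3} = 4 - \left(\frac{G}{3} + \frac{L^{3}}{3}\right) = 4 - \frac{G}{3} - \frac{L^{3}}{3}$)
$H = - \frac{29645}{2}$ ($H = \frac{1}{2} \left(-29645\right) = - \frac{29645}{2} \approx -14823.0$)
$l{\left(J,h \right)} = 85 + J$ ($l{\left(J,h \right)} = \left(0 + 85\right) + J = 85 + J$)
$Z = 217$ ($Z = 85 + 132 = 217$)
$j = - \frac{14151}{2}$ ($j = - \frac{29645}{2} + 7747 = - \frac{14151}{2} \approx -7075.5$)
$x = - \frac{14151}{4}$ ($x = \frac{1}{2} \left(- \frac{14151}{2}\right) = - \frac{14151}{4} \approx -3537.8$)
$\frac{x}{Z} = - \frac{14151}{4 \cdot 217} = \left(- \frac{14151}{4}\right) \frac{1}{217} = - \frac{14151}{868}$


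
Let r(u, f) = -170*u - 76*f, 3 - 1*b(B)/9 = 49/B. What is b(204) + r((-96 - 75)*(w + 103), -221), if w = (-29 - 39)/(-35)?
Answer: 1460134615/476 ≈ 3.0675e+6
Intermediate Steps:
w = 68/35 (w = -68*(-1/35) = 68/35 ≈ 1.9429)
b(B) = 27 - 441/B
b(204) + r((-96 - 75)*(w + 103), -221) = (27 - 441/204) + (-170*(-96 - 75)*(68/35 + 103) - 76*(-221)) = (27 - 441*1/204) + (-(-29070)*3673/35 + 16796) = (27 - 147/68) + (-170*(-628083/35) + 16796) = 1689/68 + (21354822/7 + 16796) = 1689/68 + 21472394/7 = 1460134615/476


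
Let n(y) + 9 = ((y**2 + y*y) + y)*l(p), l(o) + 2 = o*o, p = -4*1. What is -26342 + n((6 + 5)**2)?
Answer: 385291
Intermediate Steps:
p = -4
l(o) = -2 + o**2 (l(o) = -2 + o*o = -2 + o**2)
n(y) = -9 + 14*y + 28*y**2 (n(y) = -9 + ((y**2 + y*y) + y)*(-2 + (-4)**2) = -9 + ((y**2 + y**2) + y)*(-2 + 16) = -9 + (2*y**2 + y)*14 = -9 + (y + 2*y**2)*14 = -9 + (14*y + 28*y**2) = -9 + 14*y + 28*y**2)
-26342 + n((6 + 5)**2) = -26342 + (-9 + 14*(6 + 5)**2 + 28*((6 + 5)**2)**2) = -26342 + (-9 + 14*11**2 + 28*(11**2)**2) = -26342 + (-9 + 14*121 + 28*121**2) = -26342 + (-9 + 1694 + 28*14641) = -26342 + (-9 + 1694 + 409948) = -26342 + 411633 = 385291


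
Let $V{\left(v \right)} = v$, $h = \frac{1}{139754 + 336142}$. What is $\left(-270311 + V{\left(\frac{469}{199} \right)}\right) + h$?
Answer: $- \frac{25599121612121}{94703304} \approx -2.7031 \cdot 10^{5}$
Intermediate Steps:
$h = \frac{1}{475896} \approx 2.1013 \cdot 10^{-6}$
$\left(-270311 + V{\left(\frac{469}{199} \right)}\right) + h = \left(-270311 + \frac{469}{199}\right) + \frac{1}{475896} = - \frac{53791420}{199} + \frac{1}{475896} = - \frac{25599121612121}{94703304}$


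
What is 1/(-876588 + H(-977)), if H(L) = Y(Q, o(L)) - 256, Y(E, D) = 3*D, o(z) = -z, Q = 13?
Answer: -1/873913 ≈ -1.1443e-6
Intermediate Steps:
H(L) = -256 - 3*L (H(L) = 3*(-L) - 256 = -3*L - 256 = -256 - 3*L)
1/(-876588 + H(-977)) = 1/(-876588 + (-256 - 3*(-977))) = 1/(-876588 + (-256 + 2931)) = 1/(-876588 + 2675) = 1/(-873913) = -1/873913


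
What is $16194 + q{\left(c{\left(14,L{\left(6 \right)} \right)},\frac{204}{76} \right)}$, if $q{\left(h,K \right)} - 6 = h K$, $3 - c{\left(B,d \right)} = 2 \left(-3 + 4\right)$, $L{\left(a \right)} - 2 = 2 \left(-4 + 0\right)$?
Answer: $\frac{307851}{19} \approx 16203.0$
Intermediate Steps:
$L{\left(a \right)} = -6$ ($L{\left(a \right)} = 2 + 2 \left(-4 + 0\right) = 2 + 2 \left(-4\right) = 2 - 8 = -6$)
$c{\left(B,d \right)} = 1$ ($c{\left(B,d \right)} = 3 - 2 \left(-3 + 4\right) = 3 - 2 \cdot 1 = 3 - 2 = 1$)
$q{\left(h,K \right)} = 6 + K h$ ($q{\left(h,K \right)} = 6 + h K = 6 + K h$)
$16194 + q{\left(c{\left(14,L{\left(6 \right)} \right)},\frac{204}{76} \right)} = 16194 + \left(6 + \frac{204}{76} \cdot 1\right) = 16194 + \left(6 + 204 \cdot \frac{1}{76} \cdot 1\right) = 16194 + \left(6 + \frac{51}{19} \cdot 1\right) = 16194 + \left(6 + \frac{51}{19}\right) = 16194 + \frac{165}{19} = \frac{307851}{19}$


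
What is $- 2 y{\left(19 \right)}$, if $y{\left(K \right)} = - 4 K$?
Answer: $152$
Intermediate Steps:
$- 2 y{\left(19 \right)} = - 2 \left(\left(-4\right) 19\right) = \left(-2\right) \left(-76\right) = 152$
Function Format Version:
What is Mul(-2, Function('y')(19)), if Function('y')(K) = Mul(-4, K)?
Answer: 152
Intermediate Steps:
Mul(-2, Function('y')(19)) = Mul(-2, Mul(-4, 19)) = Mul(-2, -76) = 152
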